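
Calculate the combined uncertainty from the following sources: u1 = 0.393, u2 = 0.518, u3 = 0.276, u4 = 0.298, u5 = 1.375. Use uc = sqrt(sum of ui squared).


uc = sqrt(0.393^2 + 0.518^2 + 0.276^2 + 0.298^2 + 1.375^2)
uc = sqrt(2.478378)
uc = 1.5743

1.5743


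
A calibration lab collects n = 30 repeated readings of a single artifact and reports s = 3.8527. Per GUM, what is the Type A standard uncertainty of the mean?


u_A = s / sqrt(n)
u_A = 3.8527 / sqrt(30)
u_A = 3.8527 / 5.4772256
u_A = 0.7034

0.7034


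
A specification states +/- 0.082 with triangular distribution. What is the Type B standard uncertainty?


u_B = half_width / sqrt(6)
u_B = 0.082 / 2.4494897
u_B = 0.0335

0.0335


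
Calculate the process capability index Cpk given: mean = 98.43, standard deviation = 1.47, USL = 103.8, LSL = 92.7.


Cpu = (USL - mean) / (3*sigma) = (103.8 - 98.43) / (3*1.47) = 1.2177
Cpl = (mean - LSL) / (3*sigma) = (98.43 - 92.7) / (3*1.47) = 1.2993
Cpk = min(Cpu, Cpl) = 1.2177

1.2177


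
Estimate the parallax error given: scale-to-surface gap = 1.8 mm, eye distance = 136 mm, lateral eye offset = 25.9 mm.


error = h * offset / d
= 1.8 * 25.9 / 136
= 0.3428

0.3428


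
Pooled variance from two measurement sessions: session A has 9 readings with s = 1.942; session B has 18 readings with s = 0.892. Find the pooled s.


s_p = sqrt(((n1-1)*s1^2 + (n2-1)*s2^2) / (n1+n2-2))
numerator = (9-1)*1.942^2 + (18-1)*0.892^2 = 30.170912 + 13.526288 = 43.6972
denominator = 9 + 18 - 2 = 25
s_p^2 = 43.6972 / 25 = 1.747888
s_p = sqrt(1.747888) = 1.3221

1.3221


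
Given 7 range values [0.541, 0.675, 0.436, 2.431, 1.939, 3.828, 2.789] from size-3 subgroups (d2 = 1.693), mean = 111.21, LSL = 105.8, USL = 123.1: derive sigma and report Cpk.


R_bar = (0.541 + 0.675 + 0.436 + 2.431 + 1.939 + 3.828 + 2.789) / 7 = 1.8055714
sigma = R_bar / d2 = 1.8055714 / 1.693 = 1.0664923
Cp = (USL - LSL)/(6*sigma) = (123.1 - 105.8)/(6*1.0664923) = 2.7036
Cpu = (123.1 - 111.21)/(3*1.0664923) = 3.7162
Cpl = (111.21 - 105.8)/(3*1.0664923) = 1.6909
Cpk = min(Cpu, Cpl) = 1.6909

1.6909


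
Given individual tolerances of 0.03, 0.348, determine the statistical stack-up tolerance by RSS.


RSS = sqrt(0.03^2 + 0.348^2)
= sqrt(0.122004)
= 0.3493

0.3493


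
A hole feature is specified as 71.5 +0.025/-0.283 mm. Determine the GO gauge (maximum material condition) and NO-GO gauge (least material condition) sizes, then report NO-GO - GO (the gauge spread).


GO = nominal - lower_tol (smallest hole = maximum material condition)
GO = 71.5 - 0.283 = 71.217
NO-GO = nominal + upper_tol (largest hole = least material condition)
NO-GO = 71.5 + 0.025 = 71.525
spread = NO-GO - GO = 71.525 - 71.217 = 0.3080

0.3080


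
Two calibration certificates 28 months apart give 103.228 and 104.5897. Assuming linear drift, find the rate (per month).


rate = (v2 - v1) / months
= (104.5897 - 103.228) / 28
= 1.3617 / 28
= 0.0486

0.0486


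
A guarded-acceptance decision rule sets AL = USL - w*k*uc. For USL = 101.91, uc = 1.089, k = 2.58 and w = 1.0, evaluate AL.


U = k * uc = 2.58 * 1.089 = 2.80962
guard band g = w * U = 1.0 * 2.80962 = 2.80962
AL = USL - g = 101.91 - 2.80962
AL = 99.1004

99.1004


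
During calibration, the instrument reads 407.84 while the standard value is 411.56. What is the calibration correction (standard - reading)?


Correction = standard - reading
= 411.56 - 407.84
= 3.7200

3.7200


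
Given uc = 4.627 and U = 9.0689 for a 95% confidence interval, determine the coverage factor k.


k = U / uc
k = 9.0689 / 4.627
k = 1.96

1.96


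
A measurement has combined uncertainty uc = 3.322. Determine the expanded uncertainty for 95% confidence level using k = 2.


U = k * uc
U = 2 * 3.322
U = 6.6440

6.6440


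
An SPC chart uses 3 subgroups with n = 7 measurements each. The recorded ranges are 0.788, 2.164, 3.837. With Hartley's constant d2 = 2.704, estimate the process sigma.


R_bar = (0.788 + 2.164 + 3.837) / 3
R_bar = 6.789 / 3 = 2.263
sigma_hat = R_bar / d2 = 2.263 / 2.704 = 0.8369

0.8369


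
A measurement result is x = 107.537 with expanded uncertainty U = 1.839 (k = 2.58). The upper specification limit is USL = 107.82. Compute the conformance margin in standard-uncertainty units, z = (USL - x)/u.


u = U / k = 1.839 / 2.58 = 0.7127907
margin = |USL - x| = |107.82 - 107.537| = 0.283
z = margin / u = 0.283 / 0.7127907
z = 0.3970

0.3970


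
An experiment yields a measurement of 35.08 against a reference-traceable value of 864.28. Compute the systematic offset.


Systematic error = measured - true
= 35.08 - 864.28
= -829.2000

-829.2000


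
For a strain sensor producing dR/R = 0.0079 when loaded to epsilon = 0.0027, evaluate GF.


GF = (dR/R) / epsilon
= 0.0079 / 0.0027
= 2.9259

2.9259


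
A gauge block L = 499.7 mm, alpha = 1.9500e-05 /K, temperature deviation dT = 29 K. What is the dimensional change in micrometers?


dL = L * alpha * dT
= 499.7 * 1.9500e-05 * 29
= 0.2825803 mm
dL_um = 0.2825803 * 1000 = 282.5803 um

282.5803


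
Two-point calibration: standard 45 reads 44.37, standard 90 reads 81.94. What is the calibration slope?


slope = (y2 - y1) / (x2 - x1)
= (81.94 - 44.37) / (90 - 45)
= 37.5700 / 45
= 0.8349

0.8349


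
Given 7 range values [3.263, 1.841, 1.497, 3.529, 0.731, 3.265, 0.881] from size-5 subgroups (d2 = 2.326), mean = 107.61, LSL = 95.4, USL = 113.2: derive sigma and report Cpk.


R_bar = (3.263 + 1.841 + 1.497 + 3.529 + 0.731 + 3.265 + 0.881) / 7 = 2.1438571
sigma = R_bar / d2 = 2.1438571 / 2.326 = 0.92169265
Cp = (USL - LSL)/(6*sigma) = (113.2 - 95.4)/(6*0.92169265) = 3.2187
Cpu = (113.2 - 107.61)/(3*0.92169265) = 2.0216
Cpl = (107.61 - 95.4)/(3*0.92169265) = 4.4158
Cpk = min(Cpu, Cpl) = 2.0216

2.0216


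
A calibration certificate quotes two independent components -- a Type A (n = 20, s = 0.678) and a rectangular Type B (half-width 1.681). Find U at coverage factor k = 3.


u_A = s / sqrt(n) = 0.678 / sqrt(20) = 0.15160541
u_B = half_width / sqrt(3) = 1.681 / sqrt(3) = 0.9705258
uc = sqrt(u_A^2 + u_B^2) = sqrt(0.15160541^2 + 0.9705258^2) = 0.98229554
U = k * uc = 3 * 0.98229554
U = 2.9469

2.9469


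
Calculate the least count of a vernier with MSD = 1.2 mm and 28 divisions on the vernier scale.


LC = MSD / n_div
= 1.2 / 28
= 0.0429

0.0429


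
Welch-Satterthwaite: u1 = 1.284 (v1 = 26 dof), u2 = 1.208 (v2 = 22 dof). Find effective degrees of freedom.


uc = sqrt(u1^2 + u2^2) = sqrt(1.284^2 + 1.208^2) = 1.7629294
v_eff = uc^4 / (u1^4/v1 + u2^4/v2)
= 1.7629294^4 / (1.284^4/26 + 1.208^4/22)
= 9.6591672 / 0.20133427
v_eff = 47.9758

47.9758


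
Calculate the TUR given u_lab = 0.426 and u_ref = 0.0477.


TUR = u_lab / u_ref
= 0.426 / 0.0477
= 8.9308

8.9308


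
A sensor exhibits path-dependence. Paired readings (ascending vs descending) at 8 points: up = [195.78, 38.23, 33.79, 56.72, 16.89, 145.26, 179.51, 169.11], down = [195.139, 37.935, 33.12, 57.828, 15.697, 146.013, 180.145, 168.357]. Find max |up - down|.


|195.78 - 195.139| = 0.6410
|38.23 - 37.935| = 0.2950
|33.79 - 33.12| = 0.6700
|56.72 - 57.828| = 1.1080
|16.89 - 15.697| = 1.1930
|145.26 - 146.013| = 0.7530
|179.51 - 180.145| = 0.6350
|169.11 - 168.357| = 0.7530
hysteresis = max(diffs) = 1.1930

1.1930


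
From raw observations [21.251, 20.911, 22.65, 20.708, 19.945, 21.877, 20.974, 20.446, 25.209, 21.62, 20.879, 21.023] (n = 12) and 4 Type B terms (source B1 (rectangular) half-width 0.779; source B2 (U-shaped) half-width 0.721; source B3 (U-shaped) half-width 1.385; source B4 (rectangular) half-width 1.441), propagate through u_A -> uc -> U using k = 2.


mean = (21.251 + 20.911 + 22.65 + 20.708 + 19.945 + 21.877 + 20.974 + 20.446 + 25.209 + 21.62 + 20.879 + 21.023) / 12 = 21.45775
s = sqrt(sum((x - mean)^2)/(n-1)) = 1.3707749
u_A = s / sqrt(n) = 1.3707749 / sqrt(12) = 0.39570863
u_B1 = 0.779 / sqrt(3) = 0.44975586
u_B2 = 0.721 / sqrt(2) = 0.50982399
u_B3 = 1.385 / sqrt(2) = 0.97934289
u_B4 = 1.441 / sqrt(3) = 0.83196174
uc = sqrt(0.39570863^2 + 0.44975586^2 + 0.50982399^2 + 0.97934289^2 + 0.83196174^2) = 1.5066715
U = k * uc = 2 * 1.5066715
U = 3.0133

3.0133


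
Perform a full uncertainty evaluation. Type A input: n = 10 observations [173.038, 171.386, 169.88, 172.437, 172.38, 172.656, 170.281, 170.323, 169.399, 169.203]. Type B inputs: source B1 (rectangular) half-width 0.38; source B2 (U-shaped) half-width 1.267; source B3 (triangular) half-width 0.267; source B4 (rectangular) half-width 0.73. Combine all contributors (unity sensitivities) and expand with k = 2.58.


mean = (173.038 + 171.386 + 169.88 + 172.437 + 172.38 + 172.656 + 170.281 + 170.323 + 169.399 + 169.203) / 10 = 171.0983
s = sqrt(sum((x - mean)^2)/(n-1)) = 1.4506556
u_A = s / sqrt(n) = 1.4506556 / sqrt(10) = 0.45873758
u_B1 = 0.38 / sqrt(3) = 0.2193931
u_B2 = 1.267 / sqrt(2) = 0.89590429
u_B3 = 0.267 / sqrt(6) = 0.10900229
u_B4 = 0.73 / sqrt(3) = 0.4214657
uc = sqrt(0.45873758^2 + 0.2193931^2 + 0.89590429^2 + 0.10900229^2 + 0.4214657^2) = 1.1183617
U = k * uc = 2.58 * 1.1183617
U = 2.8854

2.8854


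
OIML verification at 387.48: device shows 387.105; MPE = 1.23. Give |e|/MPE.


e = indication - reference = 387.105 - 387.48 = -0.3750
|e| = 0.3750
ratio = |e| / MPE = 0.3750 / 1.23
ratio = 0.3049

0.3049


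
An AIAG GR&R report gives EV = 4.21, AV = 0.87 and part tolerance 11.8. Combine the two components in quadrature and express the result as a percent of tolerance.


GRR = sqrt(EV^2 + AV^2) = sqrt(4.21^2 + 0.87^2) = 4.2989534
%GRR = GRR / tol * 100 = 4.2989534 / 11.8 * 100
%GRR = 36.4318

36.4318


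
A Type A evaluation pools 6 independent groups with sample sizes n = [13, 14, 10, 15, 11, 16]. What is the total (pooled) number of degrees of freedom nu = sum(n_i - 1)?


nu = sum_i (n_i - 1)
nu = ((13 - 1) + (14 - 1) + (10 - 1) + (15 - 1) + (11 - 1) + (16 - 1))
nu = 12 + 13 + 9 + 14 + 10 + 15
nu = 73

73


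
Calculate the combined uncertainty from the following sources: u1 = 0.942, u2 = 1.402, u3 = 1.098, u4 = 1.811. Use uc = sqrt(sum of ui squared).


uc = sqrt(0.942^2 + 1.402^2 + 1.098^2 + 1.811^2)
uc = sqrt(7.338293)
uc = 2.7089

2.7089


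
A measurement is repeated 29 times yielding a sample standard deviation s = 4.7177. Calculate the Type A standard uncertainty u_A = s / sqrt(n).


u_A = s / sqrt(n)
u_A = 4.7177 / sqrt(29)
u_A = 4.7177 / 5.3851648
u_A = 0.8761

0.8761


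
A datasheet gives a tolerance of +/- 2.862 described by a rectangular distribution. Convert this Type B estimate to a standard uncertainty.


u_B = half_width / sqrt(3)
u_B = 2.862 / 1.7320508
u_B = 1.6524

1.6524


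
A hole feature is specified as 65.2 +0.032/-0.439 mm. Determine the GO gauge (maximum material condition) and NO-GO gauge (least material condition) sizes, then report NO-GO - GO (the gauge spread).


GO = nominal - lower_tol (smallest hole = maximum material condition)
GO = 65.2 - 0.439 = 64.761
NO-GO = nominal + upper_tol (largest hole = least material condition)
NO-GO = 65.2 + 0.032 = 65.232
spread = NO-GO - GO = 65.232 - 64.761 = 0.4710

0.4710


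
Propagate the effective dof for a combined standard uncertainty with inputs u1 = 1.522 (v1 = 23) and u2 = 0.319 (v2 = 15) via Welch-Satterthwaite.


uc = sqrt(u1^2 + u2^2) = sqrt(1.522^2 + 0.319^2) = 1.5550707
v_eff = uc^4 / (u1^4/v1 + u2^4/v2)
= 1.5550707^4 / (1.522^4/23 + 0.319^4/15)
= 5.8479083 / 0.23399897
v_eff = 24.9912

24.9912


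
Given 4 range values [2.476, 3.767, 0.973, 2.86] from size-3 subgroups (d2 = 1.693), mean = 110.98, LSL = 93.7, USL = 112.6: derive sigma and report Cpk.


R_bar = (2.476 + 3.767 + 0.973 + 2.86) / 4 = 2.519
sigma = R_bar / d2 = 2.519 / 1.693 = 1.4878913
Cp = (USL - LSL)/(6*sigma) = (112.6 - 93.7)/(6*1.4878913) = 2.1171
Cpu = (112.6 - 110.98)/(3*1.4878913) = 0.3629
Cpl = (110.98 - 93.7)/(3*1.4878913) = 3.8713
Cpk = min(Cpu, Cpl) = 0.3629

0.3629


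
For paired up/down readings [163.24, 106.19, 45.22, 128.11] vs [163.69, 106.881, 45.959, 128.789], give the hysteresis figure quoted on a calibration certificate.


|163.24 - 163.69| = 0.4500
|106.19 - 106.881| = 0.6910
|45.22 - 45.959| = 0.7390
|128.11 - 128.789| = 0.6790
hysteresis = max(diffs) = 0.7390

0.7390


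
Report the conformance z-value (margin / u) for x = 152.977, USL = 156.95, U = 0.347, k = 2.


u = U / k = 0.347 / 2 = 0.1735
margin = |USL - x| = |156.95 - 152.977| = 3.973
z = margin / u = 3.973 / 0.1735
z = 22.8991

22.8991


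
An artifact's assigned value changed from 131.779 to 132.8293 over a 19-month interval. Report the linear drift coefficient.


rate = (v2 - v1) / months
= (132.8293 - 131.779) / 19
= 1.0503 / 19
= 0.0553

0.0553


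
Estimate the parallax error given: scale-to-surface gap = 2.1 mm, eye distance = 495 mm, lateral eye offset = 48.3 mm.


error = h * offset / d
= 2.1 * 48.3 / 495
= 0.2049

0.2049


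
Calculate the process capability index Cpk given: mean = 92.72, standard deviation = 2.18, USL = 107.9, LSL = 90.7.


Cpu = (USL - mean) / (3*sigma) = (107.9 - 92.72) / (3*2.18) = 2.3211
Cpl = (mean - LSL) / (3*sigma) = (92.72 - 90.7) / (3*2.18) = 0.3089
Cpk = min(Cpu, Cpl) = 0.3089

0.3089


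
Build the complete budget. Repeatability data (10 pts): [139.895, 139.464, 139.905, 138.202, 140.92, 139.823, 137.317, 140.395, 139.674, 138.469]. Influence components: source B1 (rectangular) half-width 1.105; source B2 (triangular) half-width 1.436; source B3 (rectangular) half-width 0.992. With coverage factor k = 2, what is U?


mean = (139.895 + 139.464 + 139.905 + 138.202 + 140.92 + 139.823 + 137.317 + 140.395 + 139.674 + 138.469) / 10 = 139.4064
s = sqrt(sum((x - mean)^2)/(n-1)) = 1.0903119
u_A = s / sqrt(n) = 1.0903119 / sqrt(10) = 0.3447869
u_B1 = 1.105 / sqrt(3) = 0.63797205
u_B2 = 1.436 / sqrt(6) = 0.58624455
u_B3 = 0.992 / sqrt(3) = 0.57273147
uc = sqrt(0.3447869^2 + 0.63797205^2 + 0.58624455^2 + 0.57273147^2) = 1.0943447
U = k * uc = 2 * 1.0943447
U = 2.1887

2.1887


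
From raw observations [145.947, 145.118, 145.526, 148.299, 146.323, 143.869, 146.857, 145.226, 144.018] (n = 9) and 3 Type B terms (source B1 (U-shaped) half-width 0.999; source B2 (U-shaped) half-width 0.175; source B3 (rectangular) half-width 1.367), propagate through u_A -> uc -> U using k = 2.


mean = (145.947 + 145.118 + 145.526 + 148.299 + 146.323 + 143.869 + 146.857 + 145.226 + 144.018) / 9 = 145.687
s = sqrt(sum((x - mean)^2)/(n-1)) = 1.3836739
u_A = s / sqrt(n) = 1.3836739 / sqrt(9) = 0.46122463
u_B1 = 0.999 / sqrt(2) = 0.70639967
u_B2 = 0.175 / sqrt(2) = 0.12374369
u_B3 = 1.367 / sqrt(3) = 0.78923782
uc = sqrt(0.46122463^2 + 0.70639967^2 + 0.12374369^2 + 0.78923782^2) = 1.1618681
U = k * uc = 2 * 1.1618681
U = 2.3237

2.3237


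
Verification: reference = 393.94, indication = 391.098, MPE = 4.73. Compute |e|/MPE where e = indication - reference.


e = indication - reference = 391.098 - 393.94 = -2.8420
|e| = 2.8420
ratio = |e| / MPE = 2.8420 / 4.73
ratio = 0.6008

0.6008


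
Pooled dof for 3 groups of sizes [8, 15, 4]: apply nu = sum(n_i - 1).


nu = sum_i (n_i - 1)
nu = ((8 - 1) + (15 - 1) + (4 - 1))
nu = 7 + 14 + 3
nu = 24

24


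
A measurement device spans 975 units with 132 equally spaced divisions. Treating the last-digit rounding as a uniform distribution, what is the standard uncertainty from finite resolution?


resolution = range / divisions
resolution = 975 / 132 = 7.3863636
u_res = resolution / (2*sqrt(3))
u_res = 7.3863636 / 3.4641016
u_res = 2.1323

2.1323


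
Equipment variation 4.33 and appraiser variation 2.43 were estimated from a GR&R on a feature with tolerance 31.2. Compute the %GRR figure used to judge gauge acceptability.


GRR = sqrt(EV^2 + AV^2) = sqrt(4.33^2 + 2.43^2) = 4.9652593
%GRR = GRR / tol * 100 = 4.9652593 / 31.2 * 100
%GRR = 15.9143

15.9143


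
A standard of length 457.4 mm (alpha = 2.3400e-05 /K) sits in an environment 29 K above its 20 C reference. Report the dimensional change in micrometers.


dL = L * alpha * dT
= 457.4 * 2.3400e-05 * 29
= 0.3103916 mm
dL_um = 0.3103916 * 1000 = 310.3916 um

310.3916


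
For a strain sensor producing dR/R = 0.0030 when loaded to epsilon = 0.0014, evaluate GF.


GF = (dR/R) / epsilon
= 0.0030 / 0.0014
= 2.1429

2.1429


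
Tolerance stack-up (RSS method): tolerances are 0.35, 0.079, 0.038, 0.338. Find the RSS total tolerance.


RSS = sqrt(0.35^2 + 0.079^2 + 0.038^2 + 0.338^2)
= sqrt(0.244429)
= 0.4944

0.4944


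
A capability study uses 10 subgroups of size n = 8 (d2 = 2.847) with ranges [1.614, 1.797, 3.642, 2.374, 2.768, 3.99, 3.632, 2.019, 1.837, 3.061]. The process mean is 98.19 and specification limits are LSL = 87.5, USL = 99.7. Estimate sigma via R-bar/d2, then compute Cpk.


R_bar = (1.614 + 1.797 + 3.642 + 2.374 + 2.768 + 3.99 + 3.632 + 2.019 + 1.837 + 3.061) / 10 = 2.6734
sigma = R_bar / d2 = 2.6734 / 2.847 = 0.93902353
Cp = (USL - LSL)/(6*sigma) = (99.7 - 87.5)/(6*0.93902353) = 2.1654
Cpu = (99.7 - 98.19)/(3*0.93902353) = 0.5360
Cpl = (98.19 - 87.5)/(3*0.93902353) = 3.7947
Cpk = min(Cpu, Cpl) = 0.5360

0.5360


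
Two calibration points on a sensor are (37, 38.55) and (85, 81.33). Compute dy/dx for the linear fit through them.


slope = (y2 - y1) / (x2 - x1)
= (81.33 - 38.55) / (85 - 37)
= 42.7800 / 48
= 0.8912

0.8912


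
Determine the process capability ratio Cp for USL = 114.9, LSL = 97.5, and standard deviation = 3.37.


Cp = (USL - LSL) / (6 * sigma)
= (114.9 - 97.5) / (6 * 3.37)
= 17.4000 / 20.2200
= 0.8605

0.8605


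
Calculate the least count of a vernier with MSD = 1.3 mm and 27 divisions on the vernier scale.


LC = MSD / n_div
= 1.3 / 27
= 0.0481

0.0481


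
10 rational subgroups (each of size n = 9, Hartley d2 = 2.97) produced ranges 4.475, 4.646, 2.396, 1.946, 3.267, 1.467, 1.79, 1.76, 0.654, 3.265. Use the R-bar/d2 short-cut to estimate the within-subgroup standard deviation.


R_bar = (4.475 + 4.646 + 2.396 + 1.946 + 3.267 + 1.467 + 1.79 + 1.76 + 0.654 + 3.265) / 10
R_bar = 25.666 / 10 = 2.5666
sigma_hat = R_bar / d2 = 2.5666 / 2.97 = 0.8642

0.8642


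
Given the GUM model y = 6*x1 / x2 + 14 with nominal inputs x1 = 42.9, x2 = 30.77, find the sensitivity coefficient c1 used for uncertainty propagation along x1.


y = 6*x1 / x2 + 14
dy/dx1 = 6/x2
Evaluate at x2 = 30.77: c1 = 6 / 30.77
c1 = 0.1950

0.1950


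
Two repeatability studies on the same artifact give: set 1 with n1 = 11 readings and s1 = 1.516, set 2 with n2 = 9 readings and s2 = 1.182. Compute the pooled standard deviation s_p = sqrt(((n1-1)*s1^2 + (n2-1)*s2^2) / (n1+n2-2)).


s_p = sqrt(((n1-1)*s1^2 + (n2-1)*s2^2) / (n1+n2-2))
numerator = (11-1)*1.516^2 + (9-1)*1.182^2 = 22.98256 + 11.176992 = 34.159552
denominator = 11 + 9 - 2 = 18
s_p^2 = 34.159552 / 18 = 1.8977529
s_p = sqrt(1.8977529) = 1.3776

1.3776


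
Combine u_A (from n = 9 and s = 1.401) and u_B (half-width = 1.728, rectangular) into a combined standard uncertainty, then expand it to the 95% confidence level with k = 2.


u_A = s / sqrt(n) = 1.401 / sqrt(9) = 0.467
u_B = half_width / sqrt(3) = 1.728 / sqrt(3) = 0.99766127
uc = sqrt(u_A^2 + u_B^2) = sqrt(0.467^2 + 0.99766127^2) = 1.1015521
U = k * uc = 2 * 1.1015521
U = 2.2031

2.2031


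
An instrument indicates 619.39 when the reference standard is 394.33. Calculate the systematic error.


Systematic error = measured - true
= 619.39 - 394.33
= 225.0600

225.0600


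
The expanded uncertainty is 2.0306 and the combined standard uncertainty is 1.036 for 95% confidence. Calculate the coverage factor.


k = U / uc
k = 2.0306 / 1.036
k = 1.96

1.96


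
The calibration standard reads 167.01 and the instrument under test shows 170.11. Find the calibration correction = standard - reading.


Correction = standard - reading
= 167.01 - 170.11
= -3.1000

-3.1000


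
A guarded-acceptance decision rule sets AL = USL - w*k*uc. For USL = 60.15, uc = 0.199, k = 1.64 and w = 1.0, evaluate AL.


U = k * uc = 1.64 * 0.199 = 0.32636
guard band g = w * U = 1.0 * 0.32636 = 0.32636
AL = USL - g = 60.15 - 0.32636
AL = 59.8236

59.8236


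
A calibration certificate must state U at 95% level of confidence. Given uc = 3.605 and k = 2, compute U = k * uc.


U = k * uc
U = 2 * 3.605
U = 7.2100

7.2100


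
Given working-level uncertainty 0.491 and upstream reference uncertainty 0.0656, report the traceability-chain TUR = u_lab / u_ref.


TUR = u_lab / u_ref
= 0.491 / 0.0656
= 7.4848

7.4848


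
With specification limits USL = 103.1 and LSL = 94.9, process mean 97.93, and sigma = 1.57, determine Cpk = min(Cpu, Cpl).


Cpu = (USL - mean) / (3*sigma) = (103.1 - 97.93) / (3*1.57) = 1.0977
Cpl = (mean - LSL) / (3*sigma) = (97.93 - 94.9) / (3*1.57) = 0.6433
Cpk = min(Cpu, Cpl) = 0.6433

0.6433


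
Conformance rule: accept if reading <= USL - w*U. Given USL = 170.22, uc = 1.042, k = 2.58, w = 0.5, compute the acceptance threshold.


U = k * uc = 2.58 * 1.042 = 2.68836
guard band g = w * U = 0.5 * 2.68836 = 1.34418
AL = USL - g = 170.22 - 1.34418
AL = 168.8758

168.8758


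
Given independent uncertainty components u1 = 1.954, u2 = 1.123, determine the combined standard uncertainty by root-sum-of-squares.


uc = sqrt(1.954^2 + 1.123^2)
uc = sqrt(5.079245)
uc = 2.2537

2.2537


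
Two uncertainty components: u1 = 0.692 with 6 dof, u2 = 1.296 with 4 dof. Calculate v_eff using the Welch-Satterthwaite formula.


uc = sqrt(u1^2 + u2^2) = sqrt(0.692^2 + 1.296^2) = 1.4691766
v_eff = uc^4 / (u1^4/v1 + u2^4/v2)
= 1.4691766^4 / (0.692^4/6 + 1.296^4/4)
= 4.6590354 / 0.74349593
v_eff = 6.2664

6.2664


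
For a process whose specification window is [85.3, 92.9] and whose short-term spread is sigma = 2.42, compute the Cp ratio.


Cp = (USL - LSL) / (6 * sigma)
= (92.9 - 85.3) / (6 * 2.42)
= 7.6000 / 14.5200
= 0.5234

0.5234


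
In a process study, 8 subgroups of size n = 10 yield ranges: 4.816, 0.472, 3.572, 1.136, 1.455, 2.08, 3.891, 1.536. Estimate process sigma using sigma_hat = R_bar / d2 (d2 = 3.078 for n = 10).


R_bar = (4.816 + 0.472 + 3.572 + 1.136 + 1.455 + 2.08 + 3.891 + 1.536) / 8
R_bar = 18.958 / 8 = 2.36975
sigma_hat = R_bar / d2 = 2.36975 / 3.078 = 0.7699

0.7699


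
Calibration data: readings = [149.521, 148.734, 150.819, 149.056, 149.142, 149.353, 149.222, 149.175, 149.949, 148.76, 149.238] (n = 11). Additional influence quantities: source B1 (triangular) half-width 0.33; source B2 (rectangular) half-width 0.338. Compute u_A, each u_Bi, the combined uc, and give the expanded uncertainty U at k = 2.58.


mean = (149.521 + 148.734 + 150.819 + 149.056 + 149.142 + 149.353 + 149.222 + 149.175 + 149.949 + 148.76 + 149.238) / 11 = 149.3608182
s = sqrt(sum((x - mean)^2)/(n-1)) = 0.588348
u_A = s / sqrt(n) = 0.588348 / sqrt(11) = 0.1773936
u_B1 = 0.33 / sqrt(6) = 0.13472194
u_B2 = 0.338 / sqrt(3) = 0.19514439
uc = sqrt(0.1773936^2 + 0.13472194^2 + 0.19514439^2) = 0.29614156
U = k * uc = 2.58 * 0.29614156
U = 0.7640

0.7640


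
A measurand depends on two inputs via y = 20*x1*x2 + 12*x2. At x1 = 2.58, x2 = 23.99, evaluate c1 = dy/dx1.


y = 20*x1*x2 + 12*x2
dy/dx1 = 20*x2
Evaluate at x2 = 23.99: c1 = 20 * 23.99
c1 = 479.8000

479.8000


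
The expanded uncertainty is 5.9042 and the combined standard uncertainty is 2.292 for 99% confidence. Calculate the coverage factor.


k = U / uc
k = 5.9042 / 2.292
k = 2.576

2.576


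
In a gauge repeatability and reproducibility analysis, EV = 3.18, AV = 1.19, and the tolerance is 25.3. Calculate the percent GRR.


GRR = sqrt(EV^2 + AV^2) = sqrt(3.18^2 + 1.19^2) = 3.3953645
%GRR = GRR / tol * 100 = 3.3953645 / 25.3 * 100
%GRR = 13.4204

13.4204


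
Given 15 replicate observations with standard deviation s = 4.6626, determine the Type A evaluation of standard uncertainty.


u_A = s / sqrt(n)
u_A = 4.6626 / sqrt(15)
u_A = 4.6626 / 3.8729833
u_A = 1.2039

1.2039


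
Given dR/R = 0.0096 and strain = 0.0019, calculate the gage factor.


GF = (dR/R) / epsilon
= 0.0096 / 0.0019
= 5.0526

5.0526


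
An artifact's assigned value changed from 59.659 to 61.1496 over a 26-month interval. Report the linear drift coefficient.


rate = (v2 - v1) / months
= (61.1496 - 59.659) / 26
= 1.4906 / 26
= 0.0573

0.0573


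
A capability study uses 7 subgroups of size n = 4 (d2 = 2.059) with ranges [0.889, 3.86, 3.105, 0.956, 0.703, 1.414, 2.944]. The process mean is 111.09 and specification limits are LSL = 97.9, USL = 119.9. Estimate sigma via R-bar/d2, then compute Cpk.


R_bar = (0.889 + 3.86 + 3.105 + 0.956 + 0.703 + 1.414 + 2.944) / 7 = 1.9815714
sigma = R_bar / d2 = 1.9815714 / 2.059 = 0.96239505
Cp = (USL - LSL)/(6*sigma) = (119.9 - 97.9)/(6*0.96239505) = 3.8099
Cpu = (119.9 - 111.09)/(3*0.96239505) = 3.0514
Cpl = (111.09 - 97.9)/(3*0.96239505) = 4.5685
Cpk = min(Cpu, Cpl) = 3.0514

3.0514


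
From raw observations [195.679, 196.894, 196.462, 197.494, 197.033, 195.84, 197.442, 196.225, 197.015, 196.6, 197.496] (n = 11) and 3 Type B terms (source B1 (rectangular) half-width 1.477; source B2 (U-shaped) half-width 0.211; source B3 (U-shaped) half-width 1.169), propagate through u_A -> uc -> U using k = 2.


mean = (195.679 + 196.894 + 196.462 + 197.494 + 197.033 + 195.84 + 197.442 + 196.225 + 197.015 + 196.6 + 197.496) / 11 = 196.7436364
s = sqrt(sum((x - mean)^2)/(n-1)) = 0.6415396
u_A = s / sqrt(n) = 0.6415396 / sqrt(11) = 0.19343147
u_B1 = 1.477 / sqrt(3) = 0.85274635
u_B2 = 0.211 / sqrt(2) = 0.14919953
u_B3 = 1.169 / sqrt(2) = 0.82660783
uc = sqrt(0.19343147^2 + 0.85274635^2 + 0.14919953^2 + 0.82660783^2) = 1.2124904
U = k * uc = 2 * 1.2124904
U = 2.4250

2.4250


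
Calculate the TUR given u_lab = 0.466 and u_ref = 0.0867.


TUR = u_lab / u_ref
= 0.466 / 0.0867
= 5.3749

5.3749


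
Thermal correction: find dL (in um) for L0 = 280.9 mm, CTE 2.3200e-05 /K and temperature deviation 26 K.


dL = L * alpha * dT
= 280.9 * 2.3200e-05 * 26
= 0.1694389 mm
dL_um = 0.1694389 * 1000 = 169.4389 um

169.4389


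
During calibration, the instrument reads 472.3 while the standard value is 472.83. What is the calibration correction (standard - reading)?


Correction = standard - reading
= 472.83 - 472.3
= 0.5300

0.5300


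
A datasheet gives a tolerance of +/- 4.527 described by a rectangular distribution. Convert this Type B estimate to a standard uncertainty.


u_B = half_width / sqrt(3)
u_B = 4.527 / 1.7320508
u_B = 2.6137

2.6137


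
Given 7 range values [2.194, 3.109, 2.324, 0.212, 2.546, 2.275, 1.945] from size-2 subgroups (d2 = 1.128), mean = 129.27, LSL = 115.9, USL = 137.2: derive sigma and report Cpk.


R_bar = (2.194 + 3.109 + 2.324 + 0.212 + 2.546 + 2.275 + 1.945) / 7 = 2.0864286
sigma = R_bar / d2 = 2.0864286 / 1.128 = 1.8496707
Cp = (USL - LSL)/(6*sigma) = (137.2 - 115.9)/(6*1.8496707) = 1.9193
Cpu = (137.2 - 129.27)/(3*1.8496707) = 1.4291
Cpl = (129.27 - 115.9)/(3*1.8496707) = 2.4094
Cpk = min(Cpu, Cpl) = 1.4291

1.4291


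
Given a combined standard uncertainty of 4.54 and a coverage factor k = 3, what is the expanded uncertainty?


U = k * uc
U = 3 * 4.54
U = 13.6200

13.6200


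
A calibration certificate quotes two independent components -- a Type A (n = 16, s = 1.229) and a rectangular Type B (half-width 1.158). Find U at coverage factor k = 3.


u_A = s / sqrt(n) = 1.229 / sqrt(16) = 0.30725
u_B = half_width / sqrt(3) = 1.158 / sqrt(3) = 0.66857161
uc = sqrt(u_A^2 + u_B^2) = sqrt(0.30725^2 + 0.66857161^2) = 0.73579247
U = k * uc = 3 * 0.73579247
U = 2.2074

2.2074


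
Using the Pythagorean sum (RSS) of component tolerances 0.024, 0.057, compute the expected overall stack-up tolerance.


RSS = sqrt(0.024^2 + 0.057^2)
= sqrt(0.003825)
= 0.0618

0.0618


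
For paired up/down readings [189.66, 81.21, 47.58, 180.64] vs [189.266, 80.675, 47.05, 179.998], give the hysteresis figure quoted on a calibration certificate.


|189.66 - 189.266| = 0.3940
|81.21 - 80.675| = 0.5350
|47.58 - 47.05| = 0.5300
|180.64 - 179.998| = 0.6420
hysteresis = max(diffs) = 0.6420

0.6420


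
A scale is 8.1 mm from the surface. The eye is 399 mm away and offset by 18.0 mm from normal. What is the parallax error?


error = h * offset / d
= 8.1 * 18.0 / 399
= 0.3654

0.3654


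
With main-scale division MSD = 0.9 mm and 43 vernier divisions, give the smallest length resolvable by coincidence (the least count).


LC = MSD / n_div
= 0.9 / 43
= 0.0209

0.0209


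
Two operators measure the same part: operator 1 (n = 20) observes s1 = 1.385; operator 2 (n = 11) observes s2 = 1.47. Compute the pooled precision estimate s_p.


s_p = sqrt(((n1-1)*s1^2 + (n2-1)*s2^2) / (n1+n2-2))
numerator = (20-1)*1.385^2 + (11-1)*1.47^2 = 36.446275 + 21.609 = 58.055275
denominator = 20 + 11 - 2 = 29
s_p^2 = 58.055275 / 29 = 2.001906
s_p = sqrt(2.001906) = 1.4149

1.4149


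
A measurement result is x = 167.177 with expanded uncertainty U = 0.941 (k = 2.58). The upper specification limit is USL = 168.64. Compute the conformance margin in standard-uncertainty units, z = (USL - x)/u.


u = U / k = 0.941 / 2.58 = 0.36472868
margin = |USL - x| = |168.64 - 167.177| = 1.463
z = margin / u = 1.463 / 0.36472868
z = 4.0112

4.0112


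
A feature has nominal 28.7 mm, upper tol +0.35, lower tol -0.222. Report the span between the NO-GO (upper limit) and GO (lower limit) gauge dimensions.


GO = nominal - lower_tol (smallest hole = maximum material condition)
GO = 28.7 - 0.222 = 28.478
NO-GO = nominal + upper_tol (largest hole = least material condition)
NO-GO = 28.7 + 0.35 = 29.05
spread = NO-GO - GO = 29.05 - 28.478 = 0.5720

0.5720


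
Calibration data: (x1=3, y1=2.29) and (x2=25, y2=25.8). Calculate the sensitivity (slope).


slope = (y2 - y1) / (x2 - x1)
= (25.8 - 2.29) / (25 - 3)
= 23.5100 / 22
= 1.0686

1.0686


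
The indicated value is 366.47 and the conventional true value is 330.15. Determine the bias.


Systematic error = measured - true
= 366.47 - 330.15
= 36.3200

36.3200


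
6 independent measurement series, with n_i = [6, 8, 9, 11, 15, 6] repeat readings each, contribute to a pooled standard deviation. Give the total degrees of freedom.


nu = sum_i (n_i - 1)
nu = ((6 - 1) + (8 - 1) + (9 - 1) + (11 - 1) + (15 - 1) + (6 - 1))
nu = 5 + 7 + 8 + 10 + 14 + 5
nu = 49

49


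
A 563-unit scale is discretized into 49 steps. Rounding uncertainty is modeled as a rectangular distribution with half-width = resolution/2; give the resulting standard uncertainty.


resolution = range / divisions
resolution = 563 / 49 = 11.489796
u_res = resolution / (2*sqrt(3))
u_res = 11.489796 / 3.4641016
u_res = 3.3168

3.3168


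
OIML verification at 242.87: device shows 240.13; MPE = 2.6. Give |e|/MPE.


e = indication - reference = 240.13 - 242.87 = -2.7400
|e| = 2.7400
ratio = |e| / MPE = 2.7400 / 2.6
ratio = 1.0538

1.0538


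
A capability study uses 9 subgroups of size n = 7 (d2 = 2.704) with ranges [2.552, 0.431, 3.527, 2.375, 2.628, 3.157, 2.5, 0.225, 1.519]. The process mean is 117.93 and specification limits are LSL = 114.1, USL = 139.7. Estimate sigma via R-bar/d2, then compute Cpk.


R_bar = (2.552 + 0.431 + 3.527 + 2.375 + 2.628 + 3.157 + 2.5 + 0.225 + 1.519) / 9 = 2.1015556
sigma = R_bar / d2 = 2.1015556 / 2.704 = 0.77720251
Cp = (USL - LSL)/(6*sigma) = (139.7 - 114.1)/(6*0.77720251) = 5.4898
Cpu = (139.7 - 117.93)/(3*0.77720251) = 9.3369
Cpl = (117.93 - 114.1)/(3*0.77720251) = 1.6426
Cpk = min(Cpu, Cpl) = 1.6426

1.6426


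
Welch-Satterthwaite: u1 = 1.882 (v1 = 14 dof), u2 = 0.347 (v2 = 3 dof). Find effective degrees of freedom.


uc = sqrt(u1^2 + u2^2) = sqrt(1.882^2 + 0.347^2) = 1.9137223
v_eff = uc^4 / (u1^4/v1 + u2^4/v2)
= 1.9137223^4 / (1.882^4/14 + 0.347^4/3)
= 13.412683 / 0.90092032
v_eff = 14.8878

14.8878


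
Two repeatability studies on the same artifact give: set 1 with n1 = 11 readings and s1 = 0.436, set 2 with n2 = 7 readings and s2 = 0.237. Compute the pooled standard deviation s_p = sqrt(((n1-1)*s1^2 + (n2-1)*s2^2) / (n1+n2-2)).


s_p = sqrt(((n1-1)*s1^2 + (n2-1)*s2^2) / (n1+n2-2))
numerator = (11-1)*0.436^2 + (7-1)*0.237^2 = 1.90096 + 0.337014 = 2.237974
denominator = 11 + 7 - 2 = 16
s_p^2 = 2.237974 / 16 = 0.13987337
s_p = sqrt(0.13987337) = 0.3740

0.3740


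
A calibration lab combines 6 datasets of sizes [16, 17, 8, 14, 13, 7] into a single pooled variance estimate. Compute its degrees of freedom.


nu = sum_i (n_i - 1)
nu = ((16 - 1) + (17 - 1) + (8 - 1) + (14 - 1) + (13 - 1) + (7 - 1))
nu = 15 + 16 + 7 + 13 + 12 + 6
nu = 69

69


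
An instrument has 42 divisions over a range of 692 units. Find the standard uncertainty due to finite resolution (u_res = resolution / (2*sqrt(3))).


resolution = range / divisions
resolution = 692 / 42 = 16.47619
u_res = resolution / (2*sqrt(3))
u_res = 16.47619 / 3.4641016
u_res = 4.7563

4.7563


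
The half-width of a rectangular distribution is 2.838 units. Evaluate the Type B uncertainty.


u_B = half_width / sqrt(3)
u_B = 2.838 / 1.7320508
u_B = 1.6385

1.6385


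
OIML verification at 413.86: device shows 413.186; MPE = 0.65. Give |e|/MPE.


e = indication - reference = 413.186 - 413.86 = -0.6740
|e| = 0.6740
ratio = |e| / MPE = 0.6740 / 0.65
ratio = 1.0369

1.0369


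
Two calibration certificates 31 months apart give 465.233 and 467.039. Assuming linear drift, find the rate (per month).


rate = (v2 - v1) / months
= (467.039 - 465.233) / 31
= 1.8060 / 31
= 0.0583

0.0583


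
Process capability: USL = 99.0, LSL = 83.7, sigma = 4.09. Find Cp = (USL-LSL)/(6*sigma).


Cp = (USL - LSL) / (6 * sigma)
= (99.0 - 83.7) / (6 * 4.09)
= 15.3000 / 24.5400
= 0.6235

0.6235


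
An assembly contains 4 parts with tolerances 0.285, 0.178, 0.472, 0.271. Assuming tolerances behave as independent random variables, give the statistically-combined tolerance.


RSS = sqrt(0.285^2 + 0.178^2 + 0.472^2 + 0.271^2)
= sqrt(0.409134)
= 0.6396

0.6396


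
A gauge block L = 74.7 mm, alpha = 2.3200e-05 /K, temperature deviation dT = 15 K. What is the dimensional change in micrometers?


dL = L * alpha * dT
= 74.7 * 2.3200e-05 * 15
= 0.0259956 mm
dL_um = 0.0259956 * 1000 = 25.9956 um

25.9956


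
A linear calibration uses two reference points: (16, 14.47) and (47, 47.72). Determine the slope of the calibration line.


slope = (y2 - y1) / (x2 - x1)
= (47.72 - 14.47) / (47 - 16)
= 33.2500 / 31
= 1.0726

1.0726


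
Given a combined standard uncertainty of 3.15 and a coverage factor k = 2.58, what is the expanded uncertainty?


U = k * uc
U = 2.58 * 3.15
U = 8.1270

8.1270


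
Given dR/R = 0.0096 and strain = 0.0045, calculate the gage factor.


GF = (dR/R) / epsilon
= 0.0096 / 0.0045
= 2.1333

2.1333


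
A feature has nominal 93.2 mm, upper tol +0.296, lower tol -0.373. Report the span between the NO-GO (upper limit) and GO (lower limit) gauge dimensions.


GO = nominal - lower_tol (smallest hole = maximum material condition)
GO = 93.2 - 0.373 = 92.827
NO-GO = nominal + upper_tol (largest hole = least material condition)
NO-GO = 93.2 + 0.296 = 93.496
spread = NO-GO - GO = 93.496 - 92.827 = 0.6690

0.6690


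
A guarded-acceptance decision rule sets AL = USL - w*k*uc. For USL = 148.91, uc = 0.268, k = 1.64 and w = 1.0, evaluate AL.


U = k * uc = 1.64 * 0.268 = 0.43952
guard band g = w * U = 1.0 * 0.43952 = 0.43952
AL = USL - g = 148.91 - 0.43952
AL = 148.4705

148.4705


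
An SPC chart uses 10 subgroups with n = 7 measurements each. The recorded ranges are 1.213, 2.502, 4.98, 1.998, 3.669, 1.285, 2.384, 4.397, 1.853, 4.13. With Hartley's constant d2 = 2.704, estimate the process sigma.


R_bar = (1.213 + 2.502 + 4.98 + 1.998 + 3.669 + 1.285 + 2.384 + 4.397 + 1.853 + 4.13) / 10
R_bar = 28.411 / 10 = 2.8411
sigma_hat = R_bar / d2 = 2.8411 / 2.704 = 1.0507

1.0507


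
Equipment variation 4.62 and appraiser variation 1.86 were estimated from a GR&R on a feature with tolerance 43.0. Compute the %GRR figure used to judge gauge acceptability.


GRR = sqrt(EV^2 + AV^2) = sqrt(4.62^2 + 1.86^2) = 4.9803614
%GRR = GRR / tol * 100 = 4.9803614 / 43.0 * 100
%GRR = 11.5822

11.5822


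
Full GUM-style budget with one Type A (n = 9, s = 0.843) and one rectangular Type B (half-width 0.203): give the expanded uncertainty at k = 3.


u_A = s / sqrt(n) = 0.843 / sqrt(9) = 0.281
u_B = half_width / sqrt(3) = 0.203 / sqrt(3) = 0.1172021
uc = sqrt(u_A^2 + u_B^2) = sqrt(0.281^2 + 0.1172021^2) = 0.30446237
U = k * uc = 3 * 0.30446237
U = 0.9134

0.9134


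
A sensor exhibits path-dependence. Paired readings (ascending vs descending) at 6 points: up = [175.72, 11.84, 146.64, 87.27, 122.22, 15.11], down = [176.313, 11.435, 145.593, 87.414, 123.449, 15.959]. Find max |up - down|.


|175.72 - 176.313| = 0.5930
|11.84 - 11.435| = 0.4050
|146.64 - 145.593| = 1.0470
|87.27 - 87.414| = 0.1440
|122.22 - 123.449| = 1.2290
|15.11 - 15.959| = 0.8490
hysteresis = max(diffs) = 1.2290

1.2290


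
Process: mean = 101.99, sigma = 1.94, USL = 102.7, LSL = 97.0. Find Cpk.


Cpu = (USL - mean) / (3*sigma) = (102.7 - 101.99) / (3*1.94) = 0.1220
Cpl = (mean - LSL) / (3*sigma) = (101.99 - 97.0) / (3*1.94) = 0.8574
Cpk = min(Cpu, Cpl) = 0.1220

0.1220


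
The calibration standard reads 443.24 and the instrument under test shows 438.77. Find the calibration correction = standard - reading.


Correction = standard - reading
= 443.24 - 438.77
= 4.4700

4.4700


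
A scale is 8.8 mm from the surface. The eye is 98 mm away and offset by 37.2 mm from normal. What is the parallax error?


error = h * offset / d
= 8.8 * 37.2 / 98
= 3.3404

3.3404


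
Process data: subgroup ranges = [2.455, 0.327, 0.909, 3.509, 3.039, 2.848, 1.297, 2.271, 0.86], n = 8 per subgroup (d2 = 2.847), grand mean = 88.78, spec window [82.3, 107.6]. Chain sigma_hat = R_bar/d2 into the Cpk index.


R_bar = (2.455 + 0.327 + 0.909 + 3.509 + 3.039 + 2.848 + 1.297 + 2.271 + 0.86) / 9 = 1.9461111
sigma = R_bar / d2 = 1.9461111 / 2.847 = 0.68356554
Cp = (USL - LSL)/(6*sigma) = (107.6 - 82.3)/(6*0.68356554) = 6.1686
Cpu = (107.6 - 88.78)/(3*0.68356554) = 9.1774
Cpl = (88.78 - 82.3)/(3*0.68356554) = 3.1599
Cpk = min(Cpu, Cpl) = 3.1599

3.1599


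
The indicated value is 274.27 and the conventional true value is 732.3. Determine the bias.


Systematic error = measured - true
= 274.27 - 732.3
= -458.0300

-458.0300


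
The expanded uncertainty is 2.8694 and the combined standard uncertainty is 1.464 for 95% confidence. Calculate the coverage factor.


k = U / uc
k = 2.8694 / 1.464
k = 1.96

1.96


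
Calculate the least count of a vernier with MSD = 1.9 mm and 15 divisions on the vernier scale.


LC = MSD / n_div
= 1.9 / 15
= 0.1267

0.1267


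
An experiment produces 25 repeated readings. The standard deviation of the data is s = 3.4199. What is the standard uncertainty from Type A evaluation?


u_A = s / sqrt(n)
u_A = 3.4199 / sqrt(25)
u_A = 3.4199 / 5
u_A = 0.6840

0.6840


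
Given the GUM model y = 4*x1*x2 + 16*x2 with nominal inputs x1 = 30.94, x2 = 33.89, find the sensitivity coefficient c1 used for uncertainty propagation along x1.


y = 4*x1*x2 + 16*x2
dy/dx1 = 4*x2
Evaluate at x2 = 33.89: c1 = 4 * 33.89
c1 = 135.5600

135.5600


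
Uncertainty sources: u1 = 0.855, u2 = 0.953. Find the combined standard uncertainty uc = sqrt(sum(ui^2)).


uc = sqrt(0.855^2 + 0.953^2)
uc = sqrt(1.639234)
uc = 1.2803

1.2803


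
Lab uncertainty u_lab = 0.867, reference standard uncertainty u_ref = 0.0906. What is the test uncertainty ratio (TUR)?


TUR = u_lab / u_ref
= 0.867 / 0.0906
= 9.5695

9.5695


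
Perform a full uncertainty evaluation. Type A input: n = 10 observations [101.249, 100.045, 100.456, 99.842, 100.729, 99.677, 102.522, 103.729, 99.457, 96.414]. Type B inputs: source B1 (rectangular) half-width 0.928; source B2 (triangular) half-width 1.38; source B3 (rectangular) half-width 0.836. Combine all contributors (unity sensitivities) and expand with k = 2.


mean = (101.249 + 100.045 + 100.456 + 99.842 + 100.729 + 99.677 + 102.522 + 103.729 + 99.457 + 96.414) / 10 = 100.412
s = sqrt(sum((x - mean)^2)/(n-1)) = 1.9480311
u_A = s / sqrt(n) = 1.9480311 / sqrt(10) = 0.61602152
u_B1 = 0.928 / sqrt(3) = 0.53578105
u_B2 = 1.38 / sqrt(6) = 0.56338264
u_B3 = 0.836 / sqrt(3) = 0.48266483
uc = sqrt(0.61602152^2 + 0.53578105^2 + 0.56338264^2 + 0.48266483^2) = 1.1031361
U = k * uc = 2 * 1.1031361
U = 2.2063

2.2063
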